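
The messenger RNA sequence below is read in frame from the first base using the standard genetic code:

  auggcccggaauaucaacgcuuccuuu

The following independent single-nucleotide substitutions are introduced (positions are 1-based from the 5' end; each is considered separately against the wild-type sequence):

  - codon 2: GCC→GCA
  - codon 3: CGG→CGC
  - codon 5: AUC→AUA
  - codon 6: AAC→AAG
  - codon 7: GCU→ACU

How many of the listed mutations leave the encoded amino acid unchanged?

3

Codon 2: GCC (Ala) → GCA (Ala) — synonymous.
Codon 3: CGG (Arg) → CGC (Arg) — synonymous.
Codon 5: AUC (Ile) → AUA (Ile) — synonymous.
Codon 6: AAC (Asn) → AAG (Lys) — missense.
Codon 7: GCU (Ala) → ACU (Thr) — missense.
Synonymous: 3 of 5.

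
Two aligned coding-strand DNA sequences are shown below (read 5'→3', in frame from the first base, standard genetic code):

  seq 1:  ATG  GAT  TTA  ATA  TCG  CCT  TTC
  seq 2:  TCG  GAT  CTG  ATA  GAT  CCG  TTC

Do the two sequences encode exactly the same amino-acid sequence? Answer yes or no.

Codon 1: ATG Met / TCG Ser — nonsynonymous.
Codon 2: GAT Asp / GAT Asp — identical.
Codon 3: TTA Leu / CTG Leu — synonymous.
Codon 4: ATA Ile / ATA Ile — identical.
Codon 5: TCG Ser / GAT Asp — nonsynonymous.
Codon 6: CCT Pro / CCG Pro — synonymous.
Codon 7: TTC Phe / TTC Phe — identical.
Nonsynonymous differences: 2 → different protein.

no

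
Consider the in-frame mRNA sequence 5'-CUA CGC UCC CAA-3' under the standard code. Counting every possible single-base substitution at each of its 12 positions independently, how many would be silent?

Codon 1 (CUA, Leu): 4 synonymous substitutions.
Codon 2 (CGC, Arg): 3 synonymous substitutions.
Codon 3 (UCC, Ser): 3 synonymous substitutions.
Codon 4 (CAA, Gln): 1 synonymous substitution.
Total: 4 + 3 + 3 + 1 = 11.

11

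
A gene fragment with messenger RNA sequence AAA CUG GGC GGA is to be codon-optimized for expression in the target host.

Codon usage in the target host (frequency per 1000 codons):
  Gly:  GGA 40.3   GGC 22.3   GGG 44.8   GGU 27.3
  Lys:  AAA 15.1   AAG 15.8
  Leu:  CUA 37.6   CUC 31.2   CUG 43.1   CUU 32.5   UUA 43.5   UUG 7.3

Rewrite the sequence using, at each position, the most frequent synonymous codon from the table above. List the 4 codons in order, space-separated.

Codon 1 (Lys): best is AAG at 15.8.
Codon 2 (Leu): best is UUA at 43.5.
Codon 3 (Gly): best is GGG at 44.8.
Codon 4 (Gly): best is GGG at 44.8.

AAG UUA GGG GGG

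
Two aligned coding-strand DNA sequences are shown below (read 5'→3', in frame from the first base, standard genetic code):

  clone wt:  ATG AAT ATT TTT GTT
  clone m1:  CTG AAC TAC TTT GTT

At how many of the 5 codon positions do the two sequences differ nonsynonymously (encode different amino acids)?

2

Codon 1: ATG Met / CTG Leu — nonsynonymous.
Codon 2: AAT Asn / AAC Asn — synonymous.
Codon 3: ATT Ile / TAC Tyr — nonsynonymous.
Codon 4: TTT Phe / TTT Phe — identical.
Codon 5: GTT Val / GTT Val — identical.
Nonsynonymous differences: 2.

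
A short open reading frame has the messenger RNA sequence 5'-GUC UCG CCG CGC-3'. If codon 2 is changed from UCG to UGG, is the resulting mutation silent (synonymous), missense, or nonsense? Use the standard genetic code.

Position 5 falls in codon 2: UCG → Ser.
After the substitution the codon is UGG → Trp.
Ser ≠ Trp, so this is a missense mutation.

missense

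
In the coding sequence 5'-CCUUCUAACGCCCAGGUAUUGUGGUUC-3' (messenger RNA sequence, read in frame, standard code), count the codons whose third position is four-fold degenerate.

4

Codon 1 CCU (Pro): third position 4-fold.
Codon 2 UCU (Ser): third position 4-fold.
Codon 3 AAC (Asn): third position 2-fold.
Codon 4 GCC (Ala): third position 4-fold.
Codon 5 CAG (Gln): third position 2-fold.
Codon 6 GUA (Val): third position 4-fold.
Codon 7 UUG (Leu): third position 2-fold.
Codon 8 UGG (Trp): third position 1-fold.
Codon 9 UUC (Phe): third position 2-fold.
Four-fold degenerate third positions: 4.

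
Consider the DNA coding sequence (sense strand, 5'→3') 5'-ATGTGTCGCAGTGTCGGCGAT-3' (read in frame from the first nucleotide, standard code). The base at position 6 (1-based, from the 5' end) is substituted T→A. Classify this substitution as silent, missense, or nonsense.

nonsense

Position 6 falls in codon 2: TGT → Cys.
After the substitution the codon is TGA → Stop.
The new codon is a stop codon, so this is a nonsense mutation.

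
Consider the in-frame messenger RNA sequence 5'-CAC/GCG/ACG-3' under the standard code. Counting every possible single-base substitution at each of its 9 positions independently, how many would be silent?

7

Codon 1 (CAC, His): 1 synonymous substitution.
Codon 2 (GCG, Ala): 3 synonymous substitutions.
Codon 3 (ACG, Thr): 3 synonymous substitutions.
Total: 1 + 3 + 3 = 7.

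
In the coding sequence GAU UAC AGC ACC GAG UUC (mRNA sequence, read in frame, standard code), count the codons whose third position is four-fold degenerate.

Codon 1 GAU (Asp): third position 2-fold.
Codon 2 UAC (Tyr): third position 2-fold.
Codon 3 AGC (Ser): third position 2-fold.
Codon 4 ACC (Thr): third position 4-fold.
Codon 5 GAG (Glu): third position 2-fold.
Codon 6 UUC (Phe): third position 2-fold.
Four-fold degenerate third positions: 1.

1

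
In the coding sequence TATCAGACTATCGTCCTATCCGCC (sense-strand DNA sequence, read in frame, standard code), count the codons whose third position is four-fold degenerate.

Codon 1 TAT (Tyr): third position 2-fold.
Codon 2 CAG (Gln): third position 2-fold.
Codon 3 ACT (Thr): third position 4-fold.
Codon 4 ATC (Ile): third position 3-fold.
Codon 5 GTC (Val): third position 4-fold.
Codon 6 CTA (Leu): third position 4-fold.
Codon 7 TCC (Ser): third position 4-fold.
Codon 8 GCC (Ala): third position 4-fold.
Four-fold degenerate third positions: 5.

5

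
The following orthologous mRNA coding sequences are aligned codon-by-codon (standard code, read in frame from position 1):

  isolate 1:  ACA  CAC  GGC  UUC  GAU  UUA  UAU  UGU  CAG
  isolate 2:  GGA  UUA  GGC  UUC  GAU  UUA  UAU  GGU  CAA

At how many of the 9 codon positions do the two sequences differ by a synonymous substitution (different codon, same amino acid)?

Codon 1: ACA Thr / GGA Gly — nonsynonymous.
Codon 2: CAC His / UUA Leu — nonsynonymous.
Codon 3: GGC Gly / GGC Gly — identical.
Codon 4: UUC Phe / UUC Phe — identical.
Codon 5: GAU Asp / GAU Asp — identical.
Codon 6: UUA Leu / UUA Leu — identical.
Codon 7: UAU Tyr / UAU Tyr — identical.
Codon 8: UGU Cys / GGU Gly — nonsynonymous.
Codon 9: CAG Gln / CAA Gln — synonymous.
Synonymous differences: 1.

1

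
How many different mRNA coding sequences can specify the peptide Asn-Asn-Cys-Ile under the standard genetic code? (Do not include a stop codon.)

Asn: 2 codons.
Asn: 2 codons.
Cys: 2 codons.
Ile: 3 codons.
2 × 2 × 2 × 3 = 24.

24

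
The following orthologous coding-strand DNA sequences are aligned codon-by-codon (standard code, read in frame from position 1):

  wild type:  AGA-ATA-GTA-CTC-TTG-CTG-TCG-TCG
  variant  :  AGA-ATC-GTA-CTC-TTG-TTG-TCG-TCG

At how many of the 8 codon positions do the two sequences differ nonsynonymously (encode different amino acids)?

Codon 1: AGA Arg / AGA Arg — identical.
Codon 2: ATA Ile / ATC Ile — synonymous.
Codon 3: GTA Val / GTA Val — identical.
Codon 4: CTC Leu / CTC Leu — identical.
Codon 5: TTG Leu / TTG Leu — identical.
Codon 6: CTG Leu / TTG Leu — synonymous.
Codon 7: TCG Ser / TCG Ser — identical.
Codon 8: TCG Ser / TCG Ser — identical.
Nonsynonymous differences: 0.

0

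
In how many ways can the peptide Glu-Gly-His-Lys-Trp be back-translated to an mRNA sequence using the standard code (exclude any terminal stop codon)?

Glu: 2 codons.
Gly: 4 codons.
His: 2 codons.
Lys: 2 codons.
Trp: 1 codon.
2 × 4 × 2 × 2 × 1 = 32.

32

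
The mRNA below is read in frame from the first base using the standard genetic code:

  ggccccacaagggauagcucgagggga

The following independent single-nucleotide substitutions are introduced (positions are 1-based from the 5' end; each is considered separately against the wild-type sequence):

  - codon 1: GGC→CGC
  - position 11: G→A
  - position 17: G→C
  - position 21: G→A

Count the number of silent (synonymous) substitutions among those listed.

Codon 1: GGC (Gly) → CGC (Arg) — missense.
Codon 4: AGG (Arg) → AAG (Lys) — missense.
Codon 6: AGC (Ser) → ACC (Thr) — missense.
Codon 7: UCG (Ser) → UCA (Ser) — synonymous.
Synonymous: 1 of 4.

1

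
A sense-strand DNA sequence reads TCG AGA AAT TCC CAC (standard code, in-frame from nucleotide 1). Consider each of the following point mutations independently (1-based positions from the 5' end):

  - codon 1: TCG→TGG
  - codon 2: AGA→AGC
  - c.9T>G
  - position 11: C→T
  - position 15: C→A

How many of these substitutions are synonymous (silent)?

0

Codon 1: TCG (Ser) → TGG (Trp) — missense.
Codon 2: AGA (Arg) → AGC (Ser) — missense.
Codon 3: AAT (Asn) → AAG (Lys) — missense.
Codon 4: TCC (Ser) → TTC (Phe) — missense.
Codon 5: CAC (His) → CAA (Gln) — missense.
Synonymous: 0 of 5.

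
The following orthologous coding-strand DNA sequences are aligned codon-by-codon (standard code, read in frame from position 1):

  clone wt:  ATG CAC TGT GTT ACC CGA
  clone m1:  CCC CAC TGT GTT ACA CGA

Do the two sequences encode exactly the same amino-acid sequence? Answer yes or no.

Codon 1: ATG Met / CCC Pro — nonsynonymous.
Codon 2: CAC His / CAC His — identical.
Codon 3: TGT Cys / TGT Cys — identical.
Codon 4: GTT Val / GTT Val — identical.
Codon 5: ACC Thr / ACA Thr — synonymous.
Codon 6: CGA Arg / CGA Arg — identical.
Nonsynonymous differences: 1 → different protein.

no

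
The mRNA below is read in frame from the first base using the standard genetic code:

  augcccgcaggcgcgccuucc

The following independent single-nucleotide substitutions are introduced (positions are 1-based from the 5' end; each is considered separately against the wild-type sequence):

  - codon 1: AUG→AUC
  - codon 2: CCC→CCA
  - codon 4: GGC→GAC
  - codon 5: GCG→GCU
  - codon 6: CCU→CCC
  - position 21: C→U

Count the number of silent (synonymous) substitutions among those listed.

Codon 1: AUG (Met) → AUC (Ile) — missense.
Codon 2: CCC (Pro) → CCA (Pro) — synonymous.
Codon 4: GGC (Gly) → GAC (Asp) — missense.
Codon 5: GCG (Ala) → GCU (Ala) — synonymous.
Codon 6: CCU (Pro) → CCC (Pro) — synonymous.
Codon 7: UCC (Ser) → UCU (Ser) — synonymous.
Synonymous: 4 of 6.

4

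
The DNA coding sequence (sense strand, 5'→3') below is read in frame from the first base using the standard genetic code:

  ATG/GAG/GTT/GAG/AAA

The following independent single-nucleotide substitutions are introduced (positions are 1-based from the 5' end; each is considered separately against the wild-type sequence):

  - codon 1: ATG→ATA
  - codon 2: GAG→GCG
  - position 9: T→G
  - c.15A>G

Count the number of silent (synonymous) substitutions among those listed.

Codon 1: ATG (Met) → ATA (Ile) — missense.
Codon 2: GAG (Glu) → GCG (Ala) — missense.
Codon 3: GTT (Val) → GTG (Val) — synonymous.
Codon 5: AAA (Lys) → AAG (Lys) — synonymous.
Synonymous: 2 of 4.

2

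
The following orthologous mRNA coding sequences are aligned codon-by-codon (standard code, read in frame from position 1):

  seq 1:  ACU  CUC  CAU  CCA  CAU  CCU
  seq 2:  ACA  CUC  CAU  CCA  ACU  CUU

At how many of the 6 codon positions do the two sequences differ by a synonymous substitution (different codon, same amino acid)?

1

Codon 1: ACU Thr / ACA Thr — synonymous.
Codon 2: CUC Leu / CUC Leu — identical.
Codon 3: CAU His / CAU His — identical.
Codon 4: CCA Pro / CCA Pro — identical.
Codon 5: CAU His / ACU Thr — nonsynonymous.
Codon 6: CCU Pro / CUU Leu — nonsynonymous.
Synonymous differences: 1.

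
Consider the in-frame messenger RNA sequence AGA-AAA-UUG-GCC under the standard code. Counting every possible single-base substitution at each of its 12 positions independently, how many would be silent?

Codon 1 (AGA, Arg): 2 synonymous substitutions.
Codon 2 (AAA, Lys): 1 synonymous substitution.
Codon 3 (UUG, Leu): 2 synonymous substitutions.
Codon 4 (GCC, Ala): 3 synonymous substitutions.
Total: 2 + 1 + 2 + 3 = 8.

8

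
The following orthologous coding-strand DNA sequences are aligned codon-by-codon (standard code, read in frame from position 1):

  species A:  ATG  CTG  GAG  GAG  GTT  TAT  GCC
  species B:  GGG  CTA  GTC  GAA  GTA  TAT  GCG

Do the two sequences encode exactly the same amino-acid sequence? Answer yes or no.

no

Codon 1: ATG Met / GGG Gly — nonsynonymous.
Codon 2: CTG Leu / CTA Leu — synonymous.
Codon 3: GAG Glu / GTC Val — nonsynonymous.
Codon 4: GAG Glu / GAA Glu — synonymous.
Codon 5: GTT Val / GTA Val — synonymous.
Codon 6: TAT Tyr / TAT Tyr — identical.
Codon 7: GCC Ala / GCG Ala — synonymous.
Nonsynonymous differences: 2 → different protein.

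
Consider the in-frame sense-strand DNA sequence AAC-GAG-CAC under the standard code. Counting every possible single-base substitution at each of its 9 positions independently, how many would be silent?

Codon 1 (AAC, Asn): 1 synonymous substitution.
Codon 2 (GAG, Glu): 1 synonymous substitution.
Codon 3 (CAC, His): 1 synonymous substitution.
Total: 1 + 1 + 1 = 3.

3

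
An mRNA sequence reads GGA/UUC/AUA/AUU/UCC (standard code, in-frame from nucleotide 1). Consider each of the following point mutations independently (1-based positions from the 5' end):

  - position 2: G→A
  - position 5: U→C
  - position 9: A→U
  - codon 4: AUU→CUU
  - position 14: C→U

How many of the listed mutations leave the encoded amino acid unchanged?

1

Codon 1: GGA (Gly) → GAA (Glu) — missense.
Codon 2: UUC (Phe) → UCC (Ser) — missense.
Codon 3: AUA (Ile) → AUU (Ile) — synonymous.
Codon 4: AUU (Ile) → CUU (Leu) — missense.
Codon 5: UCC (Ser) → UUC (Phe) — missense.
Synonymous: 1 of 5.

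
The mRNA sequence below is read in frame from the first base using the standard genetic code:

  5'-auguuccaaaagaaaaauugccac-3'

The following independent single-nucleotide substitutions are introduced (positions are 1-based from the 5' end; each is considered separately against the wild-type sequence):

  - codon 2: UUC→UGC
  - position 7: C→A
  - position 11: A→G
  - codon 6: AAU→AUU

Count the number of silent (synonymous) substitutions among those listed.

0

Codon 2: UUC (Phe) → UGC (Cys) — missense.
Codon 3: CAA (Gln) → AAA (Lys) — missense.
Codon 4: AAG (Lys) → AGG (Arg) — missense.
Codon 6: AAU (Asn) → AUU (Ile) — missense.
Synonymous: 0 of 4.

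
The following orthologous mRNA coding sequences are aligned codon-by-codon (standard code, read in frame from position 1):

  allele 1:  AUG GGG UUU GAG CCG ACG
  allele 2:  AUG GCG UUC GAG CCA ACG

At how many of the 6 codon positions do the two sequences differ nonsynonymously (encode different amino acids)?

1

Codon 1: AUG Met / AUG Met — identical.
Codon 2: GGG Gly / GCG Ala — nonsynonymous.
Codon 3: UUU Phe / UUC Phe — synonymous.
Codon 4: GAG Glu / GAG Glu — identical.
Codon 5: CCG Pro / CCA Pro — synonymous.
Codon 6: ACG Thr / ACG Thr — identical.
Nonsynonymous differences: 1.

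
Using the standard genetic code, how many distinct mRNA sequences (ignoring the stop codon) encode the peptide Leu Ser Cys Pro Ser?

Leu: 6 codons.
Ser: 6 codons.
Cys: 2 codons.
Pro: 4 codons.
Ser: 6 codons.
6 × 6 × 2 × 4 × 6 = 1728.

1728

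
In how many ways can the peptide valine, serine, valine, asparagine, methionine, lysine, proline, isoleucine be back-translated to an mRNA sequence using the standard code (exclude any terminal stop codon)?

4608

Val: 4 codons.
Ser: 6 codons.
Val: 4 codons.
Asn: 2 codons.
Met: 1 codon.
Lys: 2 codons.
Pro: 4 codons.
Ile: 3 codons.
4 × 6 × 4 × 2 × 1 × 2 × 4 × 3 = 4608.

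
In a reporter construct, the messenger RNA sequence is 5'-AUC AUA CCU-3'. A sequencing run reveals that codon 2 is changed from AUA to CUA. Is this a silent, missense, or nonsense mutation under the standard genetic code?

missense

Position 4 falls in codon 2: AUA → Ile.
After the substitution the codon is CUA → Leu.
Ile ≠ Leu, so this is a missense mutation.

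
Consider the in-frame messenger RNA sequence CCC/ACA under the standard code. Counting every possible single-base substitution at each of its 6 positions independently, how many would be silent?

Codon 1 (CCC, Pro): 3 synonymous substitutions.
Codon 2 (ACA, Thr): 3 synonymous substitutions.
Total: 3 + 3 = 6.

6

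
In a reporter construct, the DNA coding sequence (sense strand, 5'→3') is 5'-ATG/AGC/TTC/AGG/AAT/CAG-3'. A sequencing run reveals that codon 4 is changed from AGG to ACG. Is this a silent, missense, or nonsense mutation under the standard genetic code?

Position 11 falls in codon 4: AGG → Arg.
After the substitution the codon is ACG → Thr.
Arg ≠ Thr, so this is a missense mutation.

missense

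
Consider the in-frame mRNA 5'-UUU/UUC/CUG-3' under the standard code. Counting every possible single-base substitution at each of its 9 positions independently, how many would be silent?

6

Codon 1 (UUU, Phe): 1 synonymous substitution.
Codon 2 (UUC, Phe): 1 synonymous substitution.
Codon 3 (CUG, Leu): 4 synonymous substitutions.
Total: 1 + 1 + 4 = 6.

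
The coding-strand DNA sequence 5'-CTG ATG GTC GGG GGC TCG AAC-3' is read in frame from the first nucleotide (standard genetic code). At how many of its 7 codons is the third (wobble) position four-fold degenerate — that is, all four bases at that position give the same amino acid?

5

Codon 1 CTG (Leu): third position 4-fold.
Codon 2 ATG (Met): third position 1-fold.
Codon 3 GTC (Val): third position 4-fold.
Codon 4 GGG (Gly): third position 4-fold.
Codon 5 GGC (Gly): third position 4-fold.
Codon 6 TCG (Ser): third position 4-fold.
Codon 7 AAC (Asn): third position 2-fold.
Four-fold degenerate third positions: 5.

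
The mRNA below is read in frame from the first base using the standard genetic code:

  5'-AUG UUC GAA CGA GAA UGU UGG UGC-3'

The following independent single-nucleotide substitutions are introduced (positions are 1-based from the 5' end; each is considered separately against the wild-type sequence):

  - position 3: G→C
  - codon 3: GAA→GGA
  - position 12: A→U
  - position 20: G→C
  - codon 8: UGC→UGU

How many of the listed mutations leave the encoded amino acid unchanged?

2

Codon 1: AUG (Met) → AUC (Ile) — missense.
Codon 3: GAA (Glu) → GGA (Gly) — missense.
Codon 4: CGA (Arg) → CGU (Arg) — synonymous.
Codon 7: UGG (Trp) → UCG (Ser) — missense.
Codon 8: UGC (Cys) → UGU (Cys) — synonymous.
Synonymous: 2 of 5.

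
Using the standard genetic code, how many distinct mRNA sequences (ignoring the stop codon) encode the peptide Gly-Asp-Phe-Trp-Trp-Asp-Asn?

64

Gly: 4 codons.
Asp: 2 codons.
Phe: 2 codons.
Trp: 1 codon.
Trp: 1 codon.
Asp: 2 codons.
Asn: 2 codons.
4 × 2 × 2 × 1 × 1 × 2 × 2 = 64.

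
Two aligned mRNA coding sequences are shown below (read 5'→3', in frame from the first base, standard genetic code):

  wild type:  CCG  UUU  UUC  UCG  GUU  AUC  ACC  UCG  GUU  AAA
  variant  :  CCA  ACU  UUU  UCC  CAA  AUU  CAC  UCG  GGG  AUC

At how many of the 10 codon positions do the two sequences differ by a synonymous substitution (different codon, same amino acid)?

Codon 1: CCG Pro / CCA Pro — synonymous.
Codon 2: UUU Phe / ACU Thr — nonsynonymous.
Codon 3: UUC Phe / UUU Phe — synonymous.
Codon 4: UCG Ser / UCC Ser — synonymous.
Codon 5: GUU Val / CAA Gln — nonsynonymous.
Codon 6: AUC Ile / AUU Ile — synonymous.
Codon 7: ACC Thr / CAC His — nonsynonymous.
Codon 8: UCG Ser / UCG Ser — identical.
Codon 9: GUU Val / GGG Gly — nonsynonymous.
Codon 10: AAA Lys / AUC Ile — nonsynonymous.
Synonymous differences: 4.

4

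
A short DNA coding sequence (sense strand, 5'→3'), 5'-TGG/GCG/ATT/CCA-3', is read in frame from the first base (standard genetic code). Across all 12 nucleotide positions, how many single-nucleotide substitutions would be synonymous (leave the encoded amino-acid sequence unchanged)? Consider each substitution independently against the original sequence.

8

Codon 1 (TGG, Trp): 0 synonymous substitutions.
Codon 2 (GCG, Ala): 3 synonymous substitutions.
Codon 3 (ATT, Ile): 2 synonymous substitutions.
Codon 4 (CCA, Pro): 3 synonymous substitutions.
Total: 0 + 3 + 2 + 3 = 8.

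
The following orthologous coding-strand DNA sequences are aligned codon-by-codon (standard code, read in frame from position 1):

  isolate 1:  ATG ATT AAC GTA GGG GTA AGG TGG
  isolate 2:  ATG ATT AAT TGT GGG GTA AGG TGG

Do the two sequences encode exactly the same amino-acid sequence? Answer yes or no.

Codon 1: ATG Met / ATG Met — identical.
Codon 2: ATT Ile / ATT Ile — identical.
Codon 3: AAC Asn / AAT Asn — synonymous.
Codon 4: GTA Val / TGT Cys — nonsynonymous.
Codon 5: GGG Gly / GGG Gly — identical.
Codon 6: GTA Val / GTA Val — identical.
Codon 7: AGG Arg / AGG Arg — identical.
Codon 8: TGG Trp / TGG Trp — identical.
Nonsynonymous differences: 1 → different protein.

no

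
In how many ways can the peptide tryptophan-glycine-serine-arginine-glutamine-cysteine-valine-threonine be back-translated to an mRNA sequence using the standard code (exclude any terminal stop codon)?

9216

Trp: 1 codon.
Gly: 4 codons.
Ser: 6 codons.
Arg: 6 codons.
Gln: 2 codons.
Cys: 2 codons.
Val: 4 codons.
Thr: 4 codons.
1 × 4 × 6 × 6 × 2 × 2 × 4 × 4 = 9216.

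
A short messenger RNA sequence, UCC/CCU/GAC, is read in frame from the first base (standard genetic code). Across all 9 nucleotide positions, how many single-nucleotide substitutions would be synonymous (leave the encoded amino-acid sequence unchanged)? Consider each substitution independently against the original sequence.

7

Codon 1 (UCC, Ser): 3 synonymous substitutions.
Codon 2 (CCU, Pro): 3 synonymous substitutions.
Codon 3 (GAC, Asp): 1 synonymous substitution.
Total: 3 + 3 + 1 = 7.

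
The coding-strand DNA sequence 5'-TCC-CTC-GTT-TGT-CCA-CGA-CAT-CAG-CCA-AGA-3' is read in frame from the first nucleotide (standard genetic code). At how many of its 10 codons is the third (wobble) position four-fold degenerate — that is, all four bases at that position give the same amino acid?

6

Codon 1 TCC (Ser): third position 4-fold.
Codon 2 CTC (Leu): third position 4-fold.
Codon 3 GTT (Val): third position 4-fold.
Codon 4 TGT (Cys): third position 2-fold.
Codon 5 CCA (Pro): third position 4-fold.
Codon 6 CGA (Arg): third position 4-fold.
Codon 7 CAT (His): third position 2-fold.
Codon 8 CAG (Gln): third position 2-fold.
Codon 9 CCA (Pro): third position 4-fold.
Codon 10 AGA (Arg): third position 2-fold.
Four-fold degenerate third positions: 6.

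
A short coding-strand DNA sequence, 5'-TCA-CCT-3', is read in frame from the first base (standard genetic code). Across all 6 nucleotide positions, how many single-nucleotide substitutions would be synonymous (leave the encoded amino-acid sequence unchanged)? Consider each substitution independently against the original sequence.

6

Codon 1 (TCA, Ser): 3 synonymous substitutions.
Codon 2 (CCT, Pro): 3 synonymous substitutions.
Total: 3 + 3 = 6.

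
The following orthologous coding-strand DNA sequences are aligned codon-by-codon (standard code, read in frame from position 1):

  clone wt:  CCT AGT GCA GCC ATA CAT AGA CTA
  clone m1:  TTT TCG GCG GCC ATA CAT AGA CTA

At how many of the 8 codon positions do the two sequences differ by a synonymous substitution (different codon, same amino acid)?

2

Codon 1: CCT Pro / TTT Phe — nonsynonymous.
Codon 2: AGT Ser / TCG Ser — synonymous.
Codon 3: GCA Ala / GCG Ala — synonymous.
Codon 4: GCC Ala / GCC Ala — identical.
Codon 5: ATA Ile / ATA Ile — identical.
Codon 6: CAT His / CAT His — identical.
Codon 7: AGA Arg / AGA Arg — identical.
Codon 8: CTA Leu / CTA Leu — identical.
Synonymous differences: 2.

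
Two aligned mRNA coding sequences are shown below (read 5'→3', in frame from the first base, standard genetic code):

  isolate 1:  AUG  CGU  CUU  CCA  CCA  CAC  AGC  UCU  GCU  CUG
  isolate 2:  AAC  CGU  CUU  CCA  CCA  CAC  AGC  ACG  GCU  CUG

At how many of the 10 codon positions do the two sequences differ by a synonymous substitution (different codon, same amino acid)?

Codon 1: AUG Met / AAC Asn — nonsynonymous.
Codon 2: CGU Arg / CGU Arg — identical.
Codon 3: CUU Leu / CUU Leu — identical.
Codon 4: CCA Pro / CCA Pro — identical.
Codon 5: CCA Pro / CCA Pro — identical.
Codon 6: CAC His / CAC His — identical.
Codon 7: AGC Ser / AGC Ser — identical.
Codon 8: UCU Ser / ACG Thr — nonsynonymous.
Codon 9: GCU Ala / GCU Ala — identical.
Codon 10: CUG Leu / CUG Leu — identical.
Synonymous differences: 0.

0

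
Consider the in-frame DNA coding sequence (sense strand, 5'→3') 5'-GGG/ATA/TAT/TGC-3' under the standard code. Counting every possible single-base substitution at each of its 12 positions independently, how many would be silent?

7

Codon 1 (GGG, Gly): 3 synonymous substitutions.
Codon 2 (ATA, Ile): 2 synonymous substitutions.
Codon 3 (TAT, Tyr): 1 synonymous substitution.
Codon 4 (TGC, Cys): 1 synonymous substitution.
Total: 3 + 2 + 1 + 1 = 7.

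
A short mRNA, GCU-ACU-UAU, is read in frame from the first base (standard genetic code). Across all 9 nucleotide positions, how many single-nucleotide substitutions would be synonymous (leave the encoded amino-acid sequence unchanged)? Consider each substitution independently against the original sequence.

7

Codon 1 (GCU, Ala): 3 synonymous substitutions.
Codon 2 (ACU, Thr): 3 synonymous substitutions.
Codon 3 (UAU, Tyr): 1 synonymous substitution.
Total: 3 + 3 + 1 = 7.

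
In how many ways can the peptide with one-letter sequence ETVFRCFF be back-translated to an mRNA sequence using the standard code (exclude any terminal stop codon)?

Glu: 2 codons.
Thr: 4 codons.
Val: 4 codons.
Phe: 2 codons.
Arg: 6 codons.
Cys: 2 codons.
Phe: 2 codons.
Phe: 2 codons.
2 × 4 × 4 × 2 × 6 × 2 × 2 × 2 = 3072.

3072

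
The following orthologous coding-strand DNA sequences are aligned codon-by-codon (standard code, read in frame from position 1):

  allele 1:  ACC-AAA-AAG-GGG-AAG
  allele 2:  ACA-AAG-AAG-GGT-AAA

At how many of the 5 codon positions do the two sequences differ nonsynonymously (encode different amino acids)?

0

Codon 1: ACC Thr / ACA Thr — synonymous.
Codon 2: AAA Lys / AAG Lys — synonymous.
Codon 3: AAG Lys / AAG Lys — identical.
Codon 4: GGG Gly / GGT Gly — synonymous.
Codon 5: AAG Lys / AAA Lys — synonymous.
Nonsynonymous differences: 0.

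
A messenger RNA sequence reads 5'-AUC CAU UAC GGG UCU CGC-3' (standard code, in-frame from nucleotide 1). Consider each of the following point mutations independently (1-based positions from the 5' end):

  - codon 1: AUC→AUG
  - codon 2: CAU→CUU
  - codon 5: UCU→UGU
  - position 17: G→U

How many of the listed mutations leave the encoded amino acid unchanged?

0

Codon 1: AUC (Ile) → AUG (Met) — missense.
Codon 2: CAU (His) → CUU (Leu) — missense.
Codon 5: UCU (Ser) → UGU (Cys) — missense.
Codon 6: CGC (Arg) → CUC (Leu) — missense.
Synonymous: 0 of 4.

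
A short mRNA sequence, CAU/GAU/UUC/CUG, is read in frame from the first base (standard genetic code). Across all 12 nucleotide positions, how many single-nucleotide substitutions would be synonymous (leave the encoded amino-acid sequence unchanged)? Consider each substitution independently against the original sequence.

7

Codon 1 (CAU, His): 1 synonymous substitution.
Codon 2 (GAU, Asp): 1 synonymous substitution.
Codon 3 (UUC, Phe): 1 synonymous substitution.
Codon 4 (CUG, Leu): 4 synonymous substitutions.
Total: 1 + 1 + 1 + 4 = 7.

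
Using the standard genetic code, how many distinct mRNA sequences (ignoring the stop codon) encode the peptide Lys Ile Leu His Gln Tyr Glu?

576

Lys: 2 codons.
Ile: 3 codons.
Leu: 6 codons.
His: 2 codons.
Gln: 2 codons.
Tyr: 2 codons.
Glu: 2 codons.
2 × 3 × 6 × 2 × 2 × 2 × 2 = 576.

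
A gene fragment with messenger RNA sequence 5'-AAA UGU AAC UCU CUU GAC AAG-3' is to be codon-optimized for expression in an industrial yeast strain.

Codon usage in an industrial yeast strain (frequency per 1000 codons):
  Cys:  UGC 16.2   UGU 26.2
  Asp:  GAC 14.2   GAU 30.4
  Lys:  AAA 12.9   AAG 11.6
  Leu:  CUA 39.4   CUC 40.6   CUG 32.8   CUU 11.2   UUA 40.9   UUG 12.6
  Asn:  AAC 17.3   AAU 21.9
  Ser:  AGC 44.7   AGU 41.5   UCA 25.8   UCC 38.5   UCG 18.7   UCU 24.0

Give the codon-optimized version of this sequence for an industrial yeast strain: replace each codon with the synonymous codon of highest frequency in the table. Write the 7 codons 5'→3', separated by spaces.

Codon 1 (Lys): best is AAA at 12.9.
Codon 2 (Cys): best is UGU at 26.2.
Codon 3 (Asn): best is AAU at 21.9.
Codon 4 (Ser): best is AGC at 44.7.
Codon 5 (Leu): best is UUA at 40.9.
Codon 6 (Asp): best is GAU at 30.4.
Codon 7 (Lys): best is AAA at 12.9.

AAA UGU AAU AGC UUA GAU AAA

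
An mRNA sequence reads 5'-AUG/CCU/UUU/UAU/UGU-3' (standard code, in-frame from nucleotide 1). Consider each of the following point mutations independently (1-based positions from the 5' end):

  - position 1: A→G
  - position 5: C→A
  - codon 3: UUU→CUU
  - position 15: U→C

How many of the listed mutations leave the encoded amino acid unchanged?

Codon 1: AUG (Met) → GUG (Val) — missense.
Codon 2: CCU (Pro) → CAU (His) — missense.
Codon 3: UUU (Phe) → CUU (Leu) — missense.
Codon 5: UGU (Cys) → UGC (Cys) — synonymous.
Synonymous: 1 of 4.

1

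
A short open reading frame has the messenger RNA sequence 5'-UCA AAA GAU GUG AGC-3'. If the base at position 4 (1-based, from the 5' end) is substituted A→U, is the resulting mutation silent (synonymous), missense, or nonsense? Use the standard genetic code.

nonsense

Position 4 falls in codon 2: AAA → Lys.
After the substitution the codon is UAA → Stop.
The new codon is a stop codon, so this is a nonsense mutation.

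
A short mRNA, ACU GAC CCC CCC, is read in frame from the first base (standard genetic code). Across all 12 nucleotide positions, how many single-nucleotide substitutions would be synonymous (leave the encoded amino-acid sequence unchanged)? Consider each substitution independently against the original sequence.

10

Codon 1 (ACU, Thr): 3 synonymous substitutions.
Codon 2 (GAC, Asp): 1 synonymous substitution.
Codon 3 (CCC, Pro): 3 synonymous substitutions.
Codon 4 (CCC, Pro): 3 synonymous substitutions.
Total: 3 + 1 + 3 + 3 = 10.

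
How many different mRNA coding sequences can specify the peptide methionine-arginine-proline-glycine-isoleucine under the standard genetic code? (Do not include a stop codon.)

288

Met: 1 codon.
Arg: 6 codons.
Pro: 4 codons.
Gly: 4 codons.
Ile: 3 codons.
1 × 6 × 4 × 4 × 3 = 288.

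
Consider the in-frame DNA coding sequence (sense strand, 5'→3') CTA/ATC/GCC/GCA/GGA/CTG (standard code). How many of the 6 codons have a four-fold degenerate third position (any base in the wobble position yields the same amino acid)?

Codon 1 CTA (Leu): third position 4-fold.
Codon 2 ATC (Ile): third position 3-fold.
Codon 3 GCC (Ala): third position 4-fold.
Codon 4 GCA (Ala): third position 4-fold.
Codon 5 GGA (Gly): third position 4-fold.
Codon 6 CTG (Leu): third position 4-fold.
Four-fold degenerate third positions: 5.

5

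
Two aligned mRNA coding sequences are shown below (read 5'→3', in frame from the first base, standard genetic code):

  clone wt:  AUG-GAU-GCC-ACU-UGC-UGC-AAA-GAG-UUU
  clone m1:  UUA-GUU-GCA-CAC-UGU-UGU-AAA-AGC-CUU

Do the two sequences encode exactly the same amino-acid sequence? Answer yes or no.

no

Codon 1: AUG Met / UUA Leu — nonsynonymous.
Codon 2: GAU Asp / GUU Val — nonsynonymous.
Codon 3: GCC Ala / GCA Ala — synonymous.
Codon 4: ACU Thr / CAC His — nonsynonymous.
Codon 5: UGC Cys / UGU Cys — synonymous.
Codon 6: UGC Cys / UGU Cys — synonymous.
Codon 7: AAA Lys / AAA Lys — identical.
Codon 8: GAG Glu / AGC Ser — nonsynonymous.
Codon 9: UUU Phe / CUU Leu — nonsynonymous.
Nonsynonymous differences: 5 → different protein.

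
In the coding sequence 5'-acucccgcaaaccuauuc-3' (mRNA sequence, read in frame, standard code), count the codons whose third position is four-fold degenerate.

Codon 1 ACU (Thr): third position 4-fold.
Codon 2 CCC (Pro): third position 4-fold.
Codon 3 GCA (Ala): third position 4-fold.
Codon 4 AAC (Asn): third position 2-fold.
Codon 5 CUA (Leu): third position 4-fold.
Codon 6 UUC (Phe): third position 2-fold.
Four-fold degenerate third positions: 4.

4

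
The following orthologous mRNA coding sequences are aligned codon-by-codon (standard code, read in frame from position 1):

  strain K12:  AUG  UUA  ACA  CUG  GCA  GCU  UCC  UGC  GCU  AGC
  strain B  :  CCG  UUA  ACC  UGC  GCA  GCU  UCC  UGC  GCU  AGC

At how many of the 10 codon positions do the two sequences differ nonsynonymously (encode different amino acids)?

Codon 1: AUG Met / CCG Pro — nonsynonymous.
Codon 2: UUA Leu / UUA Leu — identical.
Codon 3: ACA Thr / ACC Thr — synonymous.
Codon 4: CUG Leu / UGC Cys — nonsynonymous.
Codon 5: GCA Ala / GCA Ala — identical.
Codon 6: GCU Ala / GCU Ala — identical.
Codon 7: UCC Ser / UCC Ser — identical.
Codon 8: UGC Cys / UGC Cys — identical.
Codon 9: GCU Ala / GCU Ala — identical.
Codon 10: AGC Ser / AGC Ser — identical.
Nonsynonymous differences: 2.

2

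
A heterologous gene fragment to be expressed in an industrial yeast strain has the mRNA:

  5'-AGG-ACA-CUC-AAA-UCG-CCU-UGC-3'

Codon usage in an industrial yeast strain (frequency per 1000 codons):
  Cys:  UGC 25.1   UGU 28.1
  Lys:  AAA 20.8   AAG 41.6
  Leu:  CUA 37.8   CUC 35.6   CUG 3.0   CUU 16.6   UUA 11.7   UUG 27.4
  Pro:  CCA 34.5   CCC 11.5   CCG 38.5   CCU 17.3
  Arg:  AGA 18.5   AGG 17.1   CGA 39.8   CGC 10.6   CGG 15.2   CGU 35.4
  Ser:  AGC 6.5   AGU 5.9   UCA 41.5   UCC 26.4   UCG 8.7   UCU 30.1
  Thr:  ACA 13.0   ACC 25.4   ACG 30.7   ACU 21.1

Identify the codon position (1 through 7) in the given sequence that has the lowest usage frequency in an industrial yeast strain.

Codon 1 AGG (Arg): 17.1 per 1000.
Codon 2 ACA (Thr): 13.0 per 1000.
Codon 3 CUC (Leu): 35.6 per 1000.
Codon 4 AAA (Lys): 20.8 per 1000.
Codon 5 UCG (Ser): 8.7 per 1000.
Codon 6 CCU (Pro): 17.3 per 1000.
Codon 7 UGC (Cys): 25.1 per 1000.
Lowest frequency is 8.7 at codon 5.

5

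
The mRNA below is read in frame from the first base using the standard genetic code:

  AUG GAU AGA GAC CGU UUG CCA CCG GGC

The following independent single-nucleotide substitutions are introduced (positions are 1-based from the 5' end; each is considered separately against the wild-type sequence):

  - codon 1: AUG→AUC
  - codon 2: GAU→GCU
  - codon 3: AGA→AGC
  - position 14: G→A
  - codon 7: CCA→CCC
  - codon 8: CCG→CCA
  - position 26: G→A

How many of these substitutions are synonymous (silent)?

Codon 1: AUG (Met) → AUC (Ile) — missense.
Codon 2: GAU (Asp) → GCU (Ala) — missense.
Codon 3: AGA (Arg) → AGC (Ser) — missense.
Codon 5: CGU (Arg) → CAU (His) — missense.
Codon 7: CCA (Pro) → CCC (Pro) — synonymous.
Codon 8: CCG (Pro) → CCA (Pro) — synonymous.
Codon 9: GGC (Gly) → GAC (Asp) — missense.
Synonymous: 2 of 7.

2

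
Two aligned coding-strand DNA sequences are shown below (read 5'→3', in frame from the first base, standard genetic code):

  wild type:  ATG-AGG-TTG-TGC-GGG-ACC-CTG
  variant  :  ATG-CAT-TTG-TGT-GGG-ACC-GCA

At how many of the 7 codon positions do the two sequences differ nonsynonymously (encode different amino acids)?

Codon 1: ATG Met / ATG Met — identical.
Codon 2: AGG Arg / CAT His — nonsynonymous.
Codon 3: TTG Leu / TTG Leu — identical.
Codon 4: TGC Cys / TGT Cys — synonymous.
Codon 5: GGG Gly / GGG Gly — identical.
Codon 6: ACC Thr / ACC Thr — identical.
Codon 7: CTG Leu / GCA Ala — nonsynonymous.
Nonsynonymous differences: 2.

2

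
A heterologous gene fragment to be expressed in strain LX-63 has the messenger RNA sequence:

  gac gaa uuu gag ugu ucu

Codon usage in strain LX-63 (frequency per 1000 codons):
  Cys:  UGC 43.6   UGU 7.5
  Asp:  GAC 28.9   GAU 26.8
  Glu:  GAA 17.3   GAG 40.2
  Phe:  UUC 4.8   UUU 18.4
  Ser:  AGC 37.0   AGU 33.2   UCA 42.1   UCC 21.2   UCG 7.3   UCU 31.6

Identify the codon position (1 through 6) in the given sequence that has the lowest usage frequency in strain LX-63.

Codon 1 GAC (Asp): 28.9 per 1000.
Codon 2 GAA (Glu): 17.3 per 1000.
Codon 3 UUU (Phe): 18.4 per 1000.
Codon 4 GAG (Glu): 40.2 per 1000.
Codon 5 UGU (Cys): 7.5 per 1000.
Codon 6 UCU (Ser): 31.6 per 1000.
Lowest frequency is 7.5 at codon 5.

5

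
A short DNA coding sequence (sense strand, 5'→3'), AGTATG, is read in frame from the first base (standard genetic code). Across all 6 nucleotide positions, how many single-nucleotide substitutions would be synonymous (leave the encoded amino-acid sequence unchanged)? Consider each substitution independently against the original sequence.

Codon 1 (AGT, Ser): 1 synonymous substitution.
Codon 2 (ATG, Met): 0 synonymous substitutions.
Total: 1 + 0 = 1.

1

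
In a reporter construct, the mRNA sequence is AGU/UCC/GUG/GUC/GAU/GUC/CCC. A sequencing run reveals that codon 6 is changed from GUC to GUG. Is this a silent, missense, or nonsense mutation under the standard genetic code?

silent

Position 18 falls in codon 6: GUC → Val.
After the substitution the codon is GUG → Val.
Both encode Val, so the change is synonymous.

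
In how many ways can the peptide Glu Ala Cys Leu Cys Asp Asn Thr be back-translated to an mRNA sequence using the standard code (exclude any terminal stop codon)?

Glu: 2 codons.
Ala: 4 codons.
Cys: 2 codons.
Leu: 6 codons.
Cys: 2 codons.
Asp: 2 codons.
Asn: 2 codons.
Thr: 4 codons.
2 × 4 × 2 × 6 × 2 × 2 × 2 × 4 = 3072.

3072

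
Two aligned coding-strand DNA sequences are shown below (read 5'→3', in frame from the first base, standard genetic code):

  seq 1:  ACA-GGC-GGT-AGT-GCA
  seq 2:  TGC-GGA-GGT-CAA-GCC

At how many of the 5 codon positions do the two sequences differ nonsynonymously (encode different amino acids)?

Codon 1: ACA Thr / TGC Cys — nonsynonymous.
Codon 2: GGC Gly / GGA Gly — synonymous.
Codon 3: GGT Gly / GGT Gly — identical.
Codon 4: AGT Ser / CAA Gln — nonsynonymous.
Codon 5: GCA Ala / GCC Ala — synonymous.
Nonsynonymous differences: 2.

2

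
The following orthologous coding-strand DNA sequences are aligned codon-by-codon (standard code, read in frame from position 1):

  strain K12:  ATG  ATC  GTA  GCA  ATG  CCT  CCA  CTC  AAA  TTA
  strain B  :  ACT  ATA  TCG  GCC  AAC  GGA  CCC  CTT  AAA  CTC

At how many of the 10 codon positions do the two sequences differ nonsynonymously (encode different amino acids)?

Codon 1: ATG Met / ACT Thr — nonsynonymous.
Codon 2: ATC Ile / ATA Ile — synonymous.
Codon 3: GTA Val / TCG Ser — nonsynonymous.
Codon 4: GCA Ala / GCC Ala — synonymous.
Codon 5: ATG Met / AAC Asn — nonsynonymous.
Codon 6: CCT Pro / GGA Gly — nonsynonymous.
Codon 7: CCA Pro / CCC Pro — synonymous.
Codon 8: CTC Leu / CTT Leu — synonymous.
Codon 9: AAA Lys / AAA Lys — identical.
Codon 10: TTA Leu / CTC Leu — synonymous.
Nonsynonymous differences: 4.

4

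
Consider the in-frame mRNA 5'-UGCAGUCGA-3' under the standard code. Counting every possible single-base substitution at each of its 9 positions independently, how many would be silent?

6

Codon 1 (UGC, Cys): 1 synonymous substitution.
Codon 2 (AGU, Ser): 1 synonymous substitution.
Codon 3 (CGA, Arg): 4 synonymous substitutions.
Total: 1 + 1 + 4 = 6.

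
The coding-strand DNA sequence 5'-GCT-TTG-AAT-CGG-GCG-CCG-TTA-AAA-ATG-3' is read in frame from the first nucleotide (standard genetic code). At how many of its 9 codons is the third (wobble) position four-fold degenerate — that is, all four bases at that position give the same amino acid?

Codon 1 GCT (Ala): third position 4-fold.
Codon 2 TTG (Leu): third position 2-fold.
Codon 3 AAT (Asn): third position 2-fold.
Codon 4 CGG (Arg): third position 4-fold.
Codon 5 GCG (Ala): third position 4-fold.
Codon 6 CCG (Pro): third position 4-fold.
Codon 7 TTA (Leu): third position 2-fold.
Codon 8 AAA (Lys): third position 2-fold.
Codon 9 ATG (Met): third position 1-fold.
Four-fold degenerate third positions: 4.

4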